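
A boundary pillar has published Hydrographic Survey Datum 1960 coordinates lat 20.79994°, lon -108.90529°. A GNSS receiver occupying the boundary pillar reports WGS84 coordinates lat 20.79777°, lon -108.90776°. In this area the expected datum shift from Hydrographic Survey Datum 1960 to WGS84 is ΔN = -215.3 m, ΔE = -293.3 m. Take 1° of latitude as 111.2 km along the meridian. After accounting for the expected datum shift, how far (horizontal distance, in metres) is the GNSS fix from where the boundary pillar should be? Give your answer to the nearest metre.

Observed coordinate differences: Δφ = -0.00217°, Δλ = -0.00247°.
Converting to metres (1° lat = 111200 m, cos φ = 0.934826): observed ΔN = -241.3 m, observed ΔE = -256.8 m.
Subtracting the expected shift leaves a residual of -241.3 − (-215.3) = -26.0 m north and -256.8 − (-293.3) = 36.5 m east.
Residual distance = √((-26.0)² + 36.5²) = 44.8 m.

45 m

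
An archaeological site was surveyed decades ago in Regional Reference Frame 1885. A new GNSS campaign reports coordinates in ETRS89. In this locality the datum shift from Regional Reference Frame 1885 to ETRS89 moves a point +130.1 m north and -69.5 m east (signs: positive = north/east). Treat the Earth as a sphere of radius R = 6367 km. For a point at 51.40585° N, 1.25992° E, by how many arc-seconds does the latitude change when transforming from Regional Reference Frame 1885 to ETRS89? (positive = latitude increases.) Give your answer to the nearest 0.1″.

Δφ = 4.2″

On a sphere of radius R, 1 rad of latitude = R, so Δφ = ΔN / R = 130.1 / 6367000 = 2.0433e-05 rad = 4.215″.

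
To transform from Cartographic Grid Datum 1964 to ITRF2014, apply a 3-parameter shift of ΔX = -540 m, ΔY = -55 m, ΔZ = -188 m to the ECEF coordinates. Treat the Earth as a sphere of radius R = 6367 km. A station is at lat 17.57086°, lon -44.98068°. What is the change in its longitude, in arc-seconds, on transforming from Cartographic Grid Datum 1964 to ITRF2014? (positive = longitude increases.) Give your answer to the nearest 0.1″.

Δλ = -14.3″

sin φ = 0.301885, cos φ = 0.953344, sin λ = -0.706868, cos λ = 0.707345.
East component: ΔE = −sin λ·ΔX + cos λ·ΔY = −(-0.706868)(-540) + (0.707345)(-55) = -420.61 m.
1° of latitude spans πR/180 = 111125 m; at latitude φ, 1° of longitude spans that × cos φ = 105940.5 m, so Δλ = -420.61 / 105940.5 × 3600 = -14.293″.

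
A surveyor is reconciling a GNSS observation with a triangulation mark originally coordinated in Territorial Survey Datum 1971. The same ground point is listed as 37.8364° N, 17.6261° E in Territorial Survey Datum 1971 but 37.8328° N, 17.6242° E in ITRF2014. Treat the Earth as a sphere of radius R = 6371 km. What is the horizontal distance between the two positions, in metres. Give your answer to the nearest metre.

Δφ = 37.8328° − 37.8364° = -0.0036°; Δλ = 17.6242° − 17.6261° = -0.0019°.
1° along a meridian = πR/180 = 111195 m.
ΔN = Δφ × 111195 = -400.3 m; ΔE = Δλ × 111195 × cos(37.8364°) = -0.0019 × 111195 × 0.789765 = -166.9 m.
Distance = √(ΔE² + ΔN²) = √((-166.9)² + (-400.3)²) = 433.7 m.

434 m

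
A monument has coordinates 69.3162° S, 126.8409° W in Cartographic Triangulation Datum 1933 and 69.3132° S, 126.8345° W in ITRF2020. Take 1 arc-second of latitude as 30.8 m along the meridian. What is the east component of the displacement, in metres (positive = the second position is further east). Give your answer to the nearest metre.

ΔE = 251 m

Δφ = -69.3132° − -69.3162° = +0.0030°; Δλ = -126.8345° − -126.8409° = +0.0064°.
1° of latitude = 3600 × 30.80 = 110880 m.
ΔN = Δφ × 110880 = 332.6 m; ΔE = Δλ × 110880 × cos(-69.3162°) = +0.0064 × 110880 × 0.353210 = 250.6 m.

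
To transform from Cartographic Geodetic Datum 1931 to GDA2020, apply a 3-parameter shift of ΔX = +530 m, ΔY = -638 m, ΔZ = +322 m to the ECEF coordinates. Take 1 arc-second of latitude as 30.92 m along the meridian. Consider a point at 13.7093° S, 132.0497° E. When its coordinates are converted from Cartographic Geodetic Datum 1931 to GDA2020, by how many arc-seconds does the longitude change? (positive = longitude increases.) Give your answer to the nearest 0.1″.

Δλ = 1.1″

sin φ = -0.236996, cos φ = 0.971511, sin λ = 0.742564, cos λ = -0.669775.
East component: ΔE = −sin λ·ΔX + cos λ·ΔY = −(0.742564)(530) + (-0.669775)(-638) = 33.76 m.
1° of latitude spans 3600 × 30.92 = 111312 m; at latitude φ, 1° of longitude spans that × cos φ = 108140.8 m, so Δλ = 33.76 / 108140.8 × 3600 = 1.124″.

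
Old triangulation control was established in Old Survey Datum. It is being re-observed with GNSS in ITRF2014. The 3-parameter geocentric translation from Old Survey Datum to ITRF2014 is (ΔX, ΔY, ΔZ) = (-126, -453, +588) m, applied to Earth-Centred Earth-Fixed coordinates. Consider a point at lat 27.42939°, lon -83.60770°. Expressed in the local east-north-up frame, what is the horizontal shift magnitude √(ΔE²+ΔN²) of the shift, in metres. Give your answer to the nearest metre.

366 m

At φ = 27.42939°, λ = -83.60770°: sin φ = 0.460655, cos φ = 0.887579, sin λ = -0.993783, cos λ = 0.111335.
ΔE = −sin λ·ΔX + cos λ·ΔY = −(-0.993783)·(-126) + (0.111335)·(-453) = -175.65 m.
ΔN = −sin φ cos λ·ΔX − sin φ sin λ·ΔY + cos φ·ΔZ = −(0.460655)(0.111335)(-126) − (0.460655)(-0.993783)(-453) + (0.887579)(588) = 320.98 m.
Horizontal magnitude = √(ΔE² + ΔN²) = √((-175.65)² + 320.98²) = 365.90 m.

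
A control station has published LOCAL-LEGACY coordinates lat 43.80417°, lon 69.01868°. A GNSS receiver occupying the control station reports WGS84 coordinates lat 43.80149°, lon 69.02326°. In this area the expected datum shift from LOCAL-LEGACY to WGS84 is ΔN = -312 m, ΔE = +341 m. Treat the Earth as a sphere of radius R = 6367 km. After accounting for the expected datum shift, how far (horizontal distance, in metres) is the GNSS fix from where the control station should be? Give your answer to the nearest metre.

30 m

Observed coordinate differences: Δφ = -0.00268°, Δλ = +0.00458°.
Converting to metres (1° lat = 111125 m, cos φ = 0.721710): observed ΔN = -297.8 m, observed ΔE = 367.3 m.
Subtracting the expected shift leaves a residual of -297.8 − (-312) = 14.2 m north and 367.3 − (341) = 26.3 m east.
Residual distance = √(14.2² + 26.3²) = 29.9 m.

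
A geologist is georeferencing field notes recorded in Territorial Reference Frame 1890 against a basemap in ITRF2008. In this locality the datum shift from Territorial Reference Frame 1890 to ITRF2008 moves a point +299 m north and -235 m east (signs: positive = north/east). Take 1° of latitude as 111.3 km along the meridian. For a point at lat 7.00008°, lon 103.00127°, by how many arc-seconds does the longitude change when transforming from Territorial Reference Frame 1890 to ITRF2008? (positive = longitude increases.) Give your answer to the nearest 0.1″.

At latitude 7.00008°, cos φ = 0.992546.
1° of longitude at this latitude = 111.3 × cos φ = 110.47 km, so Δλ = -235.0 / 110470.4 = -0.0021273° = -7.658″.

Δλ = -7.7″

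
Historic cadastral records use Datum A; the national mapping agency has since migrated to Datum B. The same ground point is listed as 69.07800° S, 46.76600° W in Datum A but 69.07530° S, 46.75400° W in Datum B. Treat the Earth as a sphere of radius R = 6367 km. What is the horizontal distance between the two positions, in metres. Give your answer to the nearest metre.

563 m

Δφ = -69.07530° − -69.07800° = +0.00270°; Δλ = -46.75400° − -46.76600° = +0.01200°.
1° along a meridian = πR/180 = 111125 m.
ΔN = Δφ × 111125 = 300.0 m; ΔE = Δλ × 111125 × cos(-69.07800°) = +0.01200 × 111125 × 0.357097 = 476.2 m.
Distance = √(ΔE² + ΔN²) = √(476.2² + 300.0²) = 562.8 m.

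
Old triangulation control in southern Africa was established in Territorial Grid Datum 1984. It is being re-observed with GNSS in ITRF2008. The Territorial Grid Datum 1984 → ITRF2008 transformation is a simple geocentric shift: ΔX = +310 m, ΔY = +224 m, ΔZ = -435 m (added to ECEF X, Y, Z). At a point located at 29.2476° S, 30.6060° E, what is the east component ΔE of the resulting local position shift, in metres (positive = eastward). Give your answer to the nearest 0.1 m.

ΔE = 35.0 m

At φ = -29.2476°, λ = 30.6060°: sin φ = -0.488585, cos φ = 0.872516, sin λ = 0.509132, cos λ = 0.860689.
ΔE = −sin λ·ΔX + cos λ·ΔY = −(0.509132)·(310) + (0.860689)·(224) = 34.96 m.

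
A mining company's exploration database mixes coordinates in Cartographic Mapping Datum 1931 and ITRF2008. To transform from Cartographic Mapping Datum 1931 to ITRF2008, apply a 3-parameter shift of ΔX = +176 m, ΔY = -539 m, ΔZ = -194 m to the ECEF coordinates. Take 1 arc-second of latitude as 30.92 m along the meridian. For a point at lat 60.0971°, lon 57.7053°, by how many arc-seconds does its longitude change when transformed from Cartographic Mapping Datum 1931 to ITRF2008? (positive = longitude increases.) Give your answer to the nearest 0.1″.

Δλ = -28.3″

sin φ = 0.866872, cos φ = 0.498532, sin λ = 0.845311, cos λ = 0.534274.
East component: ΔE = −sin λ·ΔX + cos λ·ΔY = −(0.845311)(176) + (0.534274)(-539) = -436.75 m.
1° of latitude spans 3600 × 30.92 = 111312 m; at latitude φ, 1° of longitude spans that × cos φ = 55492.6 m, so Δλ = -436.75 / 55492.6 × 3600 = -28.333″.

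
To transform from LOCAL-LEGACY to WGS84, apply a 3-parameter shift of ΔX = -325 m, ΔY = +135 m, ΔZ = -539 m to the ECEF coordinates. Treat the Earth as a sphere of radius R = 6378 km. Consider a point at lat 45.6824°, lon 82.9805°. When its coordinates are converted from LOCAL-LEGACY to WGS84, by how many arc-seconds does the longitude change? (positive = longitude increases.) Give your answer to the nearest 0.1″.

Δλ = 15.7″

sin φ = 0.715478, cos φ = 0.698635, sin λ = 0.992505, cos λ = 0.122207.
East component: ΔE = −sin λ·ΔX + cos λ·ΔY = −(0.992505)(-325) + (0.122207)(135) = 339.06 m.
1° of latitude spans πR/180 = 111317 m; at latitude φ, 1° of longitude spans that × cos φ = 77770.0 m, so Δλ = 339.06 / 77770.0 × 3600 = 15.695″.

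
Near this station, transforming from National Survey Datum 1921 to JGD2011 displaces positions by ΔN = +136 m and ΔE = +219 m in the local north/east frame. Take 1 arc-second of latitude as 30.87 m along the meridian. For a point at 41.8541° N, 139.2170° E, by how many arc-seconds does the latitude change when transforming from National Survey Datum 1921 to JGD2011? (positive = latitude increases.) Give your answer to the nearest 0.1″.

1″ of latitude = 30.87 m, so Δφ = 136.0 / 30.87 = 4.406″.

Δφ = 4.4″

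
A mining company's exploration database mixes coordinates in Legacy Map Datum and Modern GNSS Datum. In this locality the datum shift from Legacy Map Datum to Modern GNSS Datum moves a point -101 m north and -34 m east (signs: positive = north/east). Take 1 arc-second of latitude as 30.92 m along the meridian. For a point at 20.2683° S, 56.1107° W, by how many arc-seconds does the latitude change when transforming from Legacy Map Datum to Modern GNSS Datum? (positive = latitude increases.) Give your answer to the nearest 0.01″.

1″ of latitude = 30.92 m, so Δφ = -101.0 / 30.92 = -3.266″.

Δφ = -3.27″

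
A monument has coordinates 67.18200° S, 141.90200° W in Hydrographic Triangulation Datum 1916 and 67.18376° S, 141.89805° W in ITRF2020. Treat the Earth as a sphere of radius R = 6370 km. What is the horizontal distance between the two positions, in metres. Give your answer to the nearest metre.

259 m

Δφ = -67.18376° − -67.18200° = -0.00176°; Δλ = -141.89805° − -141.90200° = +0.00395°.
1° along a meridian = πR/180 = 111177 m.
ΔN = Δφ × 111177 = -195.7 m; ΔE = Δλ × 111177 × cos(-67.18200°) = +0.00395 × 111177 × 0.387805 = 170.3 m.
Distance = √(ΔE² + ΔN²) = √(170.3² + (-195.7)²) = 259.4 m.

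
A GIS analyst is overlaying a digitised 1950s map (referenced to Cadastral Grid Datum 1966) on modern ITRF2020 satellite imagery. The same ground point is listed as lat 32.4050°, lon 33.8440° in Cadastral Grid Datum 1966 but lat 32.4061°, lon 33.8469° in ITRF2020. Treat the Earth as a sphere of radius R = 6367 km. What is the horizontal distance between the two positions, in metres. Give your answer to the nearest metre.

Δφ = 32.4061° − 32.4050° = +0.0011°; Δλ = 33.8469° − 33.8440° = +0.0029°.
1° along a meridian = πR/180 = 111125 m.
ΔN = Δφ × 111125 = 122.2 m; ΔE = Δλ × 111125 × cos(32.4050°) = +0.0029 × 111125 × 0.844281 = 272.1 m.
Distance = √(ΔE² + ΔN²) = √(272.1² + 122.2²) = 298.3 m.

298 m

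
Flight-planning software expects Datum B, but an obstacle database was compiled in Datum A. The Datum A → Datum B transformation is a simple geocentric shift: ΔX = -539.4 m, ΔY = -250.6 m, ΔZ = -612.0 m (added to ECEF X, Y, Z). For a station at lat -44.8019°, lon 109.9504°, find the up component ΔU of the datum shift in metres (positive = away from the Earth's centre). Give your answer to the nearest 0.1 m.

ΔU = 394.7 m

The local up (radial) axis is (cos φ cos λ, cos φ sin λ, sin φ), giving ΔU = 130.590 − 167.142 + 431.251 = 394.70 m.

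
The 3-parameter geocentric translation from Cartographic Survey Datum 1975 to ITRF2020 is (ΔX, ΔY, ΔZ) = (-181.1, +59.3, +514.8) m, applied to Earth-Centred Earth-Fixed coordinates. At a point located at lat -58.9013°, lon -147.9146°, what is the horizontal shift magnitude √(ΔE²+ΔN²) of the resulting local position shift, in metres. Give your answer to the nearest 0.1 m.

398.2 m

The local east axis at (φ, λ) is (−sin λ, cos λ, 0), so ΔE = −sin(-147.9146°)·(-181.1) + cos(-147.9146°)·59.3 = -146.44 m.
The local north axis is (−sin φ cos λ, −sin φ sin λ, cos φ), giving ΔN = 131.386 − 26.972 + 265.901 = 370.32 m.
Horizontal magnitude = √(ΔE² + ΔN²) = √((-146.44)² + 370.32²) = 398.22 m.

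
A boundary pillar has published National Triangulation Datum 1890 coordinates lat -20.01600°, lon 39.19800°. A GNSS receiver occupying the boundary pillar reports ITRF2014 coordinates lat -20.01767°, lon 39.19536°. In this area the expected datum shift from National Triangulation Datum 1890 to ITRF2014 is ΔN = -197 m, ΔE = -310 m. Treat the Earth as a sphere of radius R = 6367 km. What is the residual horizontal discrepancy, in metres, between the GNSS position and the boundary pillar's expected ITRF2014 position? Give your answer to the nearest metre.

Observed coordinate differences: Δφ = -0.00167°, Δλ = -0.00264°.
Converting to metres (1° lat = 111125 m, cos φ = 0.939597): observed ΔN = -185.6 m, observed ΔE = -275.6 m.
Subtracting the expected shift leaves a residual of -185.6 − (-197) = 11.4 m north and -275.6 − (-310) = 34.4 m east.
Residual distance = √(11.4² + 34.4²) = 36.2 m.

36 m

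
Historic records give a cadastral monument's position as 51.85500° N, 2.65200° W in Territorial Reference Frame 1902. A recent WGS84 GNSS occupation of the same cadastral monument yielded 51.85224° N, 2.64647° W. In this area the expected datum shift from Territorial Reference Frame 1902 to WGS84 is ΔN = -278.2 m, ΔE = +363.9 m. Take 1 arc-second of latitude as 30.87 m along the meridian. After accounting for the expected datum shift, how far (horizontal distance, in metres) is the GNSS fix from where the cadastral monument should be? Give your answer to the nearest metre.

33 m

Observed coordinate differences: Δφ = -0.00276°, Δλ = +0.00553°.
Converting to metres (1° lat = 111132 m, cos φ = 0.617654): observed ΔN = -306.7 m, observed ΔE = 379.6 m.
Subtracting the expected shift leaves a residual of -306.7 − (-278.2) = -28.5 m north and 379.6 − (363.9) = 15.7 m east.
Residual distance = √((-28.5)² + 15.7²) = 32.6 m.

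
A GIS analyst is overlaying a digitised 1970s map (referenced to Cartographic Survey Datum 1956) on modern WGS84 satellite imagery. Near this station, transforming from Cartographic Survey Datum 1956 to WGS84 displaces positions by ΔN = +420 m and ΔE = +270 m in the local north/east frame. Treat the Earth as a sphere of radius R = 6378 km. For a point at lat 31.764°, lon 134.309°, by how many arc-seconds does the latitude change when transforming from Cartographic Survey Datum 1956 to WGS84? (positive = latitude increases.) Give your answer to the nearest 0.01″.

Δφ = 13.58″

On a sphere of radius R, 1 rad of latitude = R, so Δφ = ΔN / R = 420.0 / 6378000 = 6.5851e-05 rad = 13.583″.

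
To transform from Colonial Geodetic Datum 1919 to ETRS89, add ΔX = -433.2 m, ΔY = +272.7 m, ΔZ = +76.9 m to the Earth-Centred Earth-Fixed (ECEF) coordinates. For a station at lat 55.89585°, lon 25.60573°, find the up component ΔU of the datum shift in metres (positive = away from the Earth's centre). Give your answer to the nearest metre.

The local up (radial) axis is (cos φ cos λ, cos φ sin λ, sin φ), giving ΔU = -219.040 + 66.081 + 63.675 = -89.28 m.

ΔU = -89 m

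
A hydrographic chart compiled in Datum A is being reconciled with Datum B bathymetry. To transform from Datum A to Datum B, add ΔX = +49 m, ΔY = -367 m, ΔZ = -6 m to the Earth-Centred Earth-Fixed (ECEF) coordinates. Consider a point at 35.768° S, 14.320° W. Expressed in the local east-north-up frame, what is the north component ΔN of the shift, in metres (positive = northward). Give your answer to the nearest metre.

ΔN = 76 m

At φ = -35.768°, λ = -14.320°: sin φ = -0.584505, cos φ = 0.811390, sin λ = -0.247337, cos λ = 0.968929.
ΔN = −sin φ cos λ·ΔX − sin φ sin λ·ΔY + cos φ·ΔZ = −(-0.584505)(0.968929)(49) − (-0.584505)(-0.247337)(-367) + (0.811390)(-6) = 75.94 m.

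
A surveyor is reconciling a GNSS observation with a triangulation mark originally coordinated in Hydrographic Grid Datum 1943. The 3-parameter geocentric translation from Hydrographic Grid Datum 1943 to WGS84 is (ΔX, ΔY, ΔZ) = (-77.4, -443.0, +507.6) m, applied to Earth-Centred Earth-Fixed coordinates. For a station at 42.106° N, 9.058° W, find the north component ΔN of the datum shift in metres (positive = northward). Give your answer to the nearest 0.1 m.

The local north axis is (−sin φ cos λ, −sin φ sin λ, cos φ), giving ΔN = 51.250 − 46.763 + 376.591 = 381.08 m.

ΔN = 381.1 m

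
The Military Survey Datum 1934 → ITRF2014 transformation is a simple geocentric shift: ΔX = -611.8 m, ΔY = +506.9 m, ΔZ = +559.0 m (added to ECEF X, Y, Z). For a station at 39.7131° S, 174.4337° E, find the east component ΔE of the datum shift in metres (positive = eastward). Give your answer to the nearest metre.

At φ = -39.7131°, λ = 174.4337°: sin φ = -0.638944, cos φ = 0.769253, sin λ = 0.096998, cos λ = -0.995285.
ΔE = −sin λ·ΔX + cos λ·ΔY = −(0.096998)·(-611.8) + (-0.995285)·(506.9) = -445.17 m.

ΔE = -445 m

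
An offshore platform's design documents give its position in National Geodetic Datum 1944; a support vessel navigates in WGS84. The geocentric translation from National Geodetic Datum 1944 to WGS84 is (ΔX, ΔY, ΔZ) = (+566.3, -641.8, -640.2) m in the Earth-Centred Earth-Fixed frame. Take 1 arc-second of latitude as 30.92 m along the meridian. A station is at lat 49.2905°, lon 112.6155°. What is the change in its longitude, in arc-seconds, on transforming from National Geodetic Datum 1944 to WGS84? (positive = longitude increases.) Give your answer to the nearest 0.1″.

Δλ = -13.7″

sin φ = 0.758026, cos φ = 0.652224, sin λ = 0.923106, cos λ = -0.384545.
East component: ΔE = −sin λ·ΔX + cos λ·ΔY = −(0.923106)(566.3) + (-0.384545)(-641.8) = -275.95 m.
1° of latitude spans 3600 × 30.92 = 111312 m; at latitude φ, 1° of longitude spans that × cos φ = 72600.4 m, so Δλ = -275.95 / 72600.4 × 3600 = -13.684″.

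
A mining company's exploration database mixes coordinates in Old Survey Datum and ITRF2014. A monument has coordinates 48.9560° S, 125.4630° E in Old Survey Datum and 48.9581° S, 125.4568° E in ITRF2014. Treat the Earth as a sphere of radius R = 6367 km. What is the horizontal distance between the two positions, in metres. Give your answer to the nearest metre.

Δφ = -48.9581° − -48.9560° = -0.0021°; Δλ = 125.4568° − 125.4630° = -0.0062°.
1° along a meridian = πR/180 = 111125 m.
ΔN = Δφ × 111125 = -233.4 m; ΔE = Δλ × 111125 × cos(-48.9560°) = -0.0062 × 111125 × 0.656638 = -452.4 m.
Distance = √(ΔE² + ΔN²) = √((-452.4)² + (-233.4)²) = 509.0 m.

509 m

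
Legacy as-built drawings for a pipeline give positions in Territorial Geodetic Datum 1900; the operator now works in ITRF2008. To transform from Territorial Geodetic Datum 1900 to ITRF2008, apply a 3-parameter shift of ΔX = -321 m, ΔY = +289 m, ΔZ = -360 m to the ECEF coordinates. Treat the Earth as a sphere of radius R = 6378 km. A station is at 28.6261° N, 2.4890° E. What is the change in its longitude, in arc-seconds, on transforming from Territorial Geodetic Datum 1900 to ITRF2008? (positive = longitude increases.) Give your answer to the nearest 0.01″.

Δλ = 11.15″

sin φ = 0.479092, cos φ = 0.877765, sin λ = 0.043428, cos λ = 0.999057.
East component: ΔE = −sin λ·ΔX + cos λ·ΔY = −(0.043428)(-321) + (0.999057)(289) = 302.67 m.
1° of latitude spans πR/180 = 111317 m; at latitude φ, 1° of longitude spans that × cos φ = 97710.2 m, so Δλ = 302.67 / 97710.2 × 3600 = 11.151″.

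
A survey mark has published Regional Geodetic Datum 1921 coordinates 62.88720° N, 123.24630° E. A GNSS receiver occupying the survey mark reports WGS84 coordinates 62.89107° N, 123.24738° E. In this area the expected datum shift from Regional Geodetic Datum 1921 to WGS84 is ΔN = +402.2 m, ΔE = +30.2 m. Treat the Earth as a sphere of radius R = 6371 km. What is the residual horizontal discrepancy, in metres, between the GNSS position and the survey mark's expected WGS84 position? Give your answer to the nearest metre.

Observed coordinate differences: Δφ = +0.00387°, Δλ = +0.00108°.
Converting to metres (1° lat = 111195 m, cos φ = 0.455744): observed ΔN = 430.3 m, observed ΔE = 54.7 m.
Subtracting the expected shift leaves a residual of 430.3 − (402.2) = 28.1 m north and 54.7 − (30.2) = 24.5 m east.
Residual distance = √(28.1² + 24.5²) = 37.3 m.

37 m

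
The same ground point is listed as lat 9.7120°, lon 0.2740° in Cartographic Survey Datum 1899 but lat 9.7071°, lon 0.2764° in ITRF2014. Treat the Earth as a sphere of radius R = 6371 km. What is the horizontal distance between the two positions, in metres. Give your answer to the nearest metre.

605 m

Δφ = 9.7071° − 9.7120° = -0.0049°; Δλ = 0.2764° − 0.2740° = +0.0024°.
1° along a meridian = πR/180 = 111195 m.
ΔN = Δφ × 111195 = -544.9 m; ΔE = Δλ × 111195 × cos(9.7120°) = +0.0024 × 111195 × 0.985668 = 263.0 m.
Distance = √(ΔE² + ΔN²) = √(263.0² + (-544.9)²) = 605.0 m.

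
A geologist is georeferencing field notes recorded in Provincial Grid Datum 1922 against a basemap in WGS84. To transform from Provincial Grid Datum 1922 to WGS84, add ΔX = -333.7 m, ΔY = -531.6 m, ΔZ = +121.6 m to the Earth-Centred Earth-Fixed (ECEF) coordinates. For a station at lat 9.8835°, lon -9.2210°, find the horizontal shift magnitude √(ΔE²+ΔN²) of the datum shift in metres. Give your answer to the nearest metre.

600 m

The local east axis at (φ, λ) is (−sin λ, cos λ, 0), so ΔE = −sin(-9.2210°)·(-333.7) + cos(-9.2210°)·(-531.6) = -578.20 m.
The local north axis is (−sin φ cos λ, −sin φ sin λ, cos φ), giving ΔN = 56.538 − 14.622 + 119.795 = 161.71 m.
Horizontal magnitude = √(ΔE² + ΔN²) = √((-578.20)² + 161.71²) = 600.39 m.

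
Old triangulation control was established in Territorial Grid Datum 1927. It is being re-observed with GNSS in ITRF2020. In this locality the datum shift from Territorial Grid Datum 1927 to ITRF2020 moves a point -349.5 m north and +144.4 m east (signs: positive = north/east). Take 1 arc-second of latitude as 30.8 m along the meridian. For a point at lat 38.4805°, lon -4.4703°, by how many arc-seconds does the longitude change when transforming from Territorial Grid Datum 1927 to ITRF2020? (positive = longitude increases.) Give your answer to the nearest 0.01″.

At latitude 38.4805°, cos φ = 0.782820.
1″ of longitude at this latitude = 30.80 × cos φ = 24.1109 m, so Δλ = 144.4 / 24.1109 = 5.989″.

Δλ = 5.99″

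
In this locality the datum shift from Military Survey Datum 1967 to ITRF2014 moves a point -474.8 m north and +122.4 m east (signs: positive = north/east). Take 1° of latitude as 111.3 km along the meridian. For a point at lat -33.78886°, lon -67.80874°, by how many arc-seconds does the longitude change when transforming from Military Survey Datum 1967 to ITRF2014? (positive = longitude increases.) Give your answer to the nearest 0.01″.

Δλ = 4.76″

At latitude -33.78886°, cos φ = 0.831093.
1° of longitude at this latitude = 111.3 × cos φ = 92.50 km, so Δλ = 122.4 / 92500.6 = 0.0013232° = 4.764″.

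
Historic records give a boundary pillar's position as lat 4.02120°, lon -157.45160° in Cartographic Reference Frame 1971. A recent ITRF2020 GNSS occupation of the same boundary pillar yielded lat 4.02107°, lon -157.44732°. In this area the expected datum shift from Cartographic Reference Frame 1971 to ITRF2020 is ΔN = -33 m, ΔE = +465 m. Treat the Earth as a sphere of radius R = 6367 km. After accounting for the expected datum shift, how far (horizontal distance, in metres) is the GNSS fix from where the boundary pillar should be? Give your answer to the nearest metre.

21 m

Observed coordinate differences: Δφ = -0.00013°, Δλ = +0.00428°.
Converting to metres (1° lat = 111125 m, cos φ = 0.997538): observed ΔN = -14.4 m, observed ΔE = 474.4 m.
Subtracting the expected shift leaves a residual of -14.4 − (-33) = 18.6 m north and 474.4 − (465) = 9.4 m east.
Residual distance = √(18.6² + 9.4²) = 20.8 m.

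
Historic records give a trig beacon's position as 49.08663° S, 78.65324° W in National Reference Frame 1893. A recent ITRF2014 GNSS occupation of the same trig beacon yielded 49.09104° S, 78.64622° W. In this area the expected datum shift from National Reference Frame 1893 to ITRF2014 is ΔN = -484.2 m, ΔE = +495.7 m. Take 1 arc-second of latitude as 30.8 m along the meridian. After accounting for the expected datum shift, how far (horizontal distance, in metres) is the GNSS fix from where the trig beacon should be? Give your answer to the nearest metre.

Observed coordinate differences: Δφ = -0.00441°, Δλ = +0.00702°.
Converting to metres (1° lat = 110880 m, cos φ = 0.654917): observed ΔN = -489.0 m, observed ΔE = 509.8 m.
Subtracting the expected shift leaves a residual of -489.0 − (-484.2) = -4.8 m north and 509.8 − (495.7) = 14.1 m east.
Residual distance = √((-4.8)² + 14.1²) = 14.9 m.

15 m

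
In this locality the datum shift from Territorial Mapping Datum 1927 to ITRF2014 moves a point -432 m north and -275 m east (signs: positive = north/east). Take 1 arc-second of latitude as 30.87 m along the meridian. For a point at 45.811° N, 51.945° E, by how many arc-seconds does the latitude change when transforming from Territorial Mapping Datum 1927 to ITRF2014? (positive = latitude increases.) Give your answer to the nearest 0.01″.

1″ of latitude = 30.87 m, so Δφ = -432.0 / 30.87 = -13.994″.

Δφ = -13.99″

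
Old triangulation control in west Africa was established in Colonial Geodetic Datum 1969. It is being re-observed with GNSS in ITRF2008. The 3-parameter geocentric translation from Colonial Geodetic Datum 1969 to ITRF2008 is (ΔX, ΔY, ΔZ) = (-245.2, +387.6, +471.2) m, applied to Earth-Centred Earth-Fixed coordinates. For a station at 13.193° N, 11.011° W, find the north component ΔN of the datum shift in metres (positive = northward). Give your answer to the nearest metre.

The local north axis is (−sin φ cos λ, −sin φ sin λ, cos φ), giving ΔN = 54.932 + 16.896 + 458.764 = 530.59 m.

ΔN = 531 m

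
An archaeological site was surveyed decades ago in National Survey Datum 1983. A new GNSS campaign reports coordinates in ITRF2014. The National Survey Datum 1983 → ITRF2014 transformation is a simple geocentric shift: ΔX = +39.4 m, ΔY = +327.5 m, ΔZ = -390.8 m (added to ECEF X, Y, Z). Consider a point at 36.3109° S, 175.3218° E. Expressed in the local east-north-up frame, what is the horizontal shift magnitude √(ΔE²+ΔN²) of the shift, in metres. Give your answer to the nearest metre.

At φ = -36.3109°, λ = 175.3218°: sin φ = -0.592166, cos φ = 0.805816, sin λ = 0.081559, cos λ = -0.996668.
ΔE = −sin λ·ΔX + cos λ·ΔY = −(0.081559)·(39.4) + (-0.996668)·(327.5) = -329.62 m.
ΔN = −sin φ cos λ·ΔX − sin φ sin λ·ΔY + cos φ·ΔZ = −(-0.592166)(-0.996668)(39.4) − (-0.592166)(0.081559)(327.5) + (0.805816)(-390.8) = -322.35 m.
Horizontal magnitude = √(ΔE² + ΔN²) = √((-329.62)² + (-322.35)²) = 461.04 m.

461 m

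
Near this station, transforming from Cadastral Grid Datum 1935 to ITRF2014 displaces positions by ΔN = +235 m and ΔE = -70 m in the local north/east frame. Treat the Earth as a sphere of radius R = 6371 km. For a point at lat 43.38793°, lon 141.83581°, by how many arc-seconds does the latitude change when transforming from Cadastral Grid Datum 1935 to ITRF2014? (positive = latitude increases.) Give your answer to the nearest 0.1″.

On a sphere of radius R, 1 rad of latitude = R, so Δφ = ΔN / R = 235.0 / 6371000 = 3.6886e-05 rad = 7.608″.

Δφ = 7.6″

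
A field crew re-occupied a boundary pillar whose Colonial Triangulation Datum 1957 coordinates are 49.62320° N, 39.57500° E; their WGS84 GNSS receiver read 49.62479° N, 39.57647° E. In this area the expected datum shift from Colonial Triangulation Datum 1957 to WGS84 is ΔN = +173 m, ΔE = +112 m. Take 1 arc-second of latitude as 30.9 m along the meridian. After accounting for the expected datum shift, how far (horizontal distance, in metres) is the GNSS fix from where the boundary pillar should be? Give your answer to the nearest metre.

Observed coordinate differences: Δφ = +0.00159°, Δλ = +0.00147°.
Converting to metres (1° lat = 111240 m, cos φ = 0.647811): observed ΔN = 176.9 m, observed ΔE = 105.9 m.
Subtracting the expected shift leaves a residual of 176.9 − (173) = 3.9 m north and 105.9 − (112) = -6.1 m east.
Residual distance = √(3.9² + (-6.1)²) = 7.2 m.

7 m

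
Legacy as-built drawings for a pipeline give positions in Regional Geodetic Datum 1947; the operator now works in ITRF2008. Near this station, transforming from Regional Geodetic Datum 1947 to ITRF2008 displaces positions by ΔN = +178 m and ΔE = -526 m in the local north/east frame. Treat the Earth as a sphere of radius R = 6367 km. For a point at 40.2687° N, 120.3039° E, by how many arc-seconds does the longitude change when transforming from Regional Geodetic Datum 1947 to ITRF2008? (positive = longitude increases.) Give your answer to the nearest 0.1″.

Δλ = -22.3″

At latitude 40.2687°, cos φ = 0.763022.
One radian of longitude at latitude φ spans R cos φ, so Δλ = ΔE / (R cos φ) = -526.0 / (6367000 × 0.763022) = -1.0827e-04 rad = -22.333″.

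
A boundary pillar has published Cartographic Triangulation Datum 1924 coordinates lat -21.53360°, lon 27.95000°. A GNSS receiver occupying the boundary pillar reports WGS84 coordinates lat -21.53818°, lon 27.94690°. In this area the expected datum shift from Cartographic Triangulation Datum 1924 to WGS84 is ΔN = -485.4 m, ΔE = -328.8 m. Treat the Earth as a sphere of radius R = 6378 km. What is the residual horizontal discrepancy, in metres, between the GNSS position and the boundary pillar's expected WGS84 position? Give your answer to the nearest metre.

Observed coordinate differences: Δφ = -0.00458°, Δλ = -0.00310°.
Converting to metres (1° lat = 111317 m, cos φ = 0.930202): observed ΔN = -509.8 m, observed ΔE = -321.0 m.
Subtracting the expected shift leaves a residual of -509.8 − (-485.4) = -24.4 m north and -321.0 − (-328.8) = 7.8 m east.
Residual distance = √((-24.4)² + 7.8²) = 25.6 m.

26 m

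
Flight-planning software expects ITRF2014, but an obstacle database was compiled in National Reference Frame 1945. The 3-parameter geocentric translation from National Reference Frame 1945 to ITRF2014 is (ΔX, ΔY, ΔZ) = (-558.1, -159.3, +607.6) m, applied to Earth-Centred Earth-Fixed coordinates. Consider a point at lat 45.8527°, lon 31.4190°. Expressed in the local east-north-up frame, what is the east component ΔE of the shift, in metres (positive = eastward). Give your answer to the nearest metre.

At φ = 45.8527°, λ = 31.4190°: sin φ = 0.717552, cos φ = 0.696505, sin λ = 0.521293, cos λ = 0.853378.
ΔE = −sin λ·ΔX + cos λ·ΔY = −(0.521293)·(-558.1) + (0.853378)·(-159.3) = 154.99 m.

ΔE = 155 m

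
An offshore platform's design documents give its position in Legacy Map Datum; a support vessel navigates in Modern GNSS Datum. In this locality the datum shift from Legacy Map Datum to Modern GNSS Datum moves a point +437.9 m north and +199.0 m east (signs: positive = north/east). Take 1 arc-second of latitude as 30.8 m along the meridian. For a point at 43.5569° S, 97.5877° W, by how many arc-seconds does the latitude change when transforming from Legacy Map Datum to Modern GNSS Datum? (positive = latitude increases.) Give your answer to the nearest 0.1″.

1″ of latitude = 30.80 m, so Δφ = 437.9 / 30.80 = 14.218″.

Δφ = 14.2″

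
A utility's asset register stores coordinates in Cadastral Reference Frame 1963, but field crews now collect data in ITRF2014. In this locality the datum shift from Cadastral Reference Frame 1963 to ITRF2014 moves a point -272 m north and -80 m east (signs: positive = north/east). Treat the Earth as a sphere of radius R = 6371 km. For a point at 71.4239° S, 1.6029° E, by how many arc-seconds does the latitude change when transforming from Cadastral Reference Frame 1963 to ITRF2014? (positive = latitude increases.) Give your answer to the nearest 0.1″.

Δφ = -8.8″

On a sphere of radius R, 1 rad of latitude = R, so Δφ = ΔN / R = -272.0 / 6371000 = -4.2693e-05 rad = -8.806″.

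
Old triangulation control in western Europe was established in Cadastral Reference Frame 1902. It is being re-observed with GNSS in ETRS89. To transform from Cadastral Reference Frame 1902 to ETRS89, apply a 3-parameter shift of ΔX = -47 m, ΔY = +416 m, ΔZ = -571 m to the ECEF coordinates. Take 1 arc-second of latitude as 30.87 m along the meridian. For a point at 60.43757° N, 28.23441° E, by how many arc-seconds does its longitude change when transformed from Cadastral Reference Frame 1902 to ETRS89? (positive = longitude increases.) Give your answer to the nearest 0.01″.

Δλ = 25.52″

sin φ = 0.869819, cos φ = 0.493372, sin λ = 0.473080, cos λ = 0.881019.
East component: ΔE = −sin λ·ΔX + cos λ·ΔY = −(0.473080)(-47) + (0.881019)(416) = 388.74 m.
1° of latitude spans 3600 × 30.87 = 111132 m; at latitude φ, 1° of longitude spans that × cos φ = 54829.4 m, so Δλ = 388.74 / 54829.4 × 3600 = 25.524″.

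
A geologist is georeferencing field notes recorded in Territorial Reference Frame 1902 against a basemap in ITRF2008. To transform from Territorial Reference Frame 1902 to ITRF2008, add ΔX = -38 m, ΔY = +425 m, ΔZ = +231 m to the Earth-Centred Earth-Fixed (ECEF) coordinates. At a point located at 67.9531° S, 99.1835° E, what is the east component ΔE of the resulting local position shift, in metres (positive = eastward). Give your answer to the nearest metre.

ΔE = -30 m

The local east axis at (φ, λ) is (−sin λ, cos λ, 0), so ΔE = −sin(99.1835°)·(-38) + cos(99.1835°)·425 = -30.32 m.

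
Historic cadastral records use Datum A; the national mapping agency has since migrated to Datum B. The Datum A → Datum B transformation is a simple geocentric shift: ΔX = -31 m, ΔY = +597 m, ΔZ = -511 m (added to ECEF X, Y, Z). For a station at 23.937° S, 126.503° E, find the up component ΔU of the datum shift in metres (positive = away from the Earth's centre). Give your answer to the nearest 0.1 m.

ΔU = 662.8 m

The local up (radial) axis is (cos φ cos λ, cos φ sin λ, sin φ), giving ΔU = 16.855 + 438.610 + 207.329 = 662.79 m.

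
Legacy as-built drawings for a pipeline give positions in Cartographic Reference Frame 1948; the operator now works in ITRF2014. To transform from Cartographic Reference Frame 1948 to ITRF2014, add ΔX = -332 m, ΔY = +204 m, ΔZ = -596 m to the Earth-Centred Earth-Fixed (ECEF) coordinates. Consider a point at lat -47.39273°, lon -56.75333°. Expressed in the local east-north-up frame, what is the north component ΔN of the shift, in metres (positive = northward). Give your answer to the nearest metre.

ΔN = -663 m

The local north axis is (−sin φ cos λ, −sin φ sin λ, cos φ), giving ΔN = -133.967 − 125.570 − 403.474 = -663.01 m.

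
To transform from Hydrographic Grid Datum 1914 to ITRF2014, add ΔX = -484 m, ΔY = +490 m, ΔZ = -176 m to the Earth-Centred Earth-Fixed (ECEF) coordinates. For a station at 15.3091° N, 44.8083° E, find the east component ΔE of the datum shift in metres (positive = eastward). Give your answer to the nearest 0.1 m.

At φ = 15.3091°, λ = 44.8083°: sin φ = 0.264026, cos φ = 0.964515, sin λ = 0.704737, cos λ = 0.709469.
ΔE = −sin λ·ΔX + cos λ·ΔY = −(0.704737)·(-484) + (0.709469)·(490) = 688.73 m.

ΔE = 688.7 m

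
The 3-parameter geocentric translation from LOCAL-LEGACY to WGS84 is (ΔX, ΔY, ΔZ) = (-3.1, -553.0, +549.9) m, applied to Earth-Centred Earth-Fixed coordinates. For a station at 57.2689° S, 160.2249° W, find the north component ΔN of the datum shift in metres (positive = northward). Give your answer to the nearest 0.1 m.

ΔN = 457.2 m

The local north axis is (−sin φ cos λ, −sin φ sin λ, cos φ), giving ΔN = 2.454 + 157.388 + 297.329 = 457.17 m.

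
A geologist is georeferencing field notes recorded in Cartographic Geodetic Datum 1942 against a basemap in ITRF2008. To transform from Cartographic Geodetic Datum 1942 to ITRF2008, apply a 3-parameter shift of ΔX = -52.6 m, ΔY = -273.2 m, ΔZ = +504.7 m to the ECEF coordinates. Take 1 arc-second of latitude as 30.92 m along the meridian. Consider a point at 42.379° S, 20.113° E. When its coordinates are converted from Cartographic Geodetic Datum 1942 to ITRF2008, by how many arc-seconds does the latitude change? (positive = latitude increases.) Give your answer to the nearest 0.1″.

Δφ = 8.9″

sin φ = -0.674032, cos φ = 0.738702, sin λ = 0.343873, cos λ = 0.939016.
North component: ΔN = −sin φ cos λ·ΔX − sin φ sin λ·ΔY + cos φ·ΔZ = −(-0.674032)(0.939016)(-52.6) − (-0.674032)(0.343873)(-273.2) + (0.738702)(504.7) = 276.21 m.
1° of latitude spans 3600 × 30.92 = 111312 m, so Δφ = 276.21 / 111312 × 3600 = 8.933″.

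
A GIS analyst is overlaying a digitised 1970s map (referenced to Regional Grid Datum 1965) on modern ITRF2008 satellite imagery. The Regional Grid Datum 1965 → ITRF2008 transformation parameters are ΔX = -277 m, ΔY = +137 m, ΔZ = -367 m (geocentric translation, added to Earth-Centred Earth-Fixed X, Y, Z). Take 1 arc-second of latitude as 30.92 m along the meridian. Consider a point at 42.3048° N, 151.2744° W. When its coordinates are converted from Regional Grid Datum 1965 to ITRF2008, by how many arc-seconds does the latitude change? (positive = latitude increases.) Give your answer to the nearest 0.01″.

Δφ = -12.63″

sin φ = 0.673074, cos φ = 0.739575, sin λ = -0.480615, cos λ = -0.876932.
North component: ΔN = −sin φ cos λ·ΔX − sin φ sin λ·ΔY + cos φ·ΔZ = −(0.673074)(-0.876932)(-277) − (0.673074)(-0.480615)(137) + (0.739575)(-367) = -390.60 m.
1° of latitude spans 3600 × 30.92 = 111312 m, so Δφ = -390.60 / 111312 × 3600 = -12.633″.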